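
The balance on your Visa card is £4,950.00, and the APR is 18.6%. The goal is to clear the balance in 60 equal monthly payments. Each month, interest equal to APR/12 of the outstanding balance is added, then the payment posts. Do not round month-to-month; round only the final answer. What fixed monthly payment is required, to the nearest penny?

Monthly rate r = 18.6%/12 = 1.55% = 0.0155.
Level-payment amortization: P = B₀·r / (1 − (1+r)^(−n)) = 4950.00·0.0155 / (1 − 1.0155^(−60)).
Denominator 1 − (1+r)^(−60) = 0.602621528.
P = 76.725 / 0.602621528 ≈ 127.32.

£127.32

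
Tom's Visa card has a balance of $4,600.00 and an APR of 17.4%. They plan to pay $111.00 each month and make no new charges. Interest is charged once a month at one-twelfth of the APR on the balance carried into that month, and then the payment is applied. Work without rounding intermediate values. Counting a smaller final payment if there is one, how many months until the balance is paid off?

64 payments

Monthly rate r = 17.4%/12 = 1.45% = 0.0145.
Recurrence: B ← B·(1+r) − $111.00.
Month 1: interest $66.70; balance after payment $4,555.70.
Month 2: interest $66.06; balance after payment $4,510.76.
Closed form: n = −ln(1 − rB₀/P)/ln(1+r) = −ln(0.3991)/ln(1.0145) ≈ 63.806, so the balance reaches zero during payment 64.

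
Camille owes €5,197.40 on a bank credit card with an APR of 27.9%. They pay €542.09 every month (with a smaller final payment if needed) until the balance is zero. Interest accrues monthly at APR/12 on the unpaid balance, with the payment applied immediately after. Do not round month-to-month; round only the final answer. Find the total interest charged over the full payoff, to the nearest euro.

Monthly rate r = 27.9%/12 = 2.325% = 0.02325.
Payoff takes n = ⌈−ln(1 − rB₀/P)/ln(1+r)⌉ = ⌈10.973⌉ = 11 payments; the last is €527.68.
Total paid = 10·€542.09 + €527.68 = €5,948.58.
Total interest = total paid − principal = €5,948.58 − €5,197.40 = €751.18.

€751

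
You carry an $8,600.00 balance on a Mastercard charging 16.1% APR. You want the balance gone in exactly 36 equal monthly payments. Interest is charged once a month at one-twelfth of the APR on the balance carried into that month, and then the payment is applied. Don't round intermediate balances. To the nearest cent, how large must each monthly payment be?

$302.78

Monthly rate r = 16.1%/12 = 1.34167% = 0.0134167.
Level-payment amortization: P = B₀·r / (1 − (1+r)^(−n)) = 8600.00·0.0134167 / (1 − 1.01342^(−36)).
Denominator 1 − (1+r)^(−36) = 0.381085763.
P = 115.383 / 0.381085763 ≈ 302.78.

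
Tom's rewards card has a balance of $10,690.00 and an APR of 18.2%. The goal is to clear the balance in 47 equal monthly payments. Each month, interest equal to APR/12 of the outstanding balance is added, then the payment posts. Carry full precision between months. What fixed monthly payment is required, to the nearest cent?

$319.71

Monthly rate r = 18.2%/12 = 1.51667% = 0.0151667.
Level-payment amortization: P = B₀·r / (1 − (1+r)^(−n)) = 10690.00·0.0151667 / (1 − 1.01517^(−47)).
Denominator 1 − (1+r)^(−47) = 0.507116146.
P = 162.132 / 0.507116146 ≈ 319.71.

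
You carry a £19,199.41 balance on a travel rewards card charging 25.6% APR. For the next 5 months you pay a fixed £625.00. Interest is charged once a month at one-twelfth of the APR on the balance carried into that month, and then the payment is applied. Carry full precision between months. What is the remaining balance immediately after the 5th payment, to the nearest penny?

Monthly rate r = 25.6%/12 = 2.13333% = 0.0213333.
Each month: B ← B·(1+r) − £625.00.
Month 1: interest £409.59; balance after payment £18,984.00.
Month 2: interest £404.99; balance after payment £18,763.99.
Month 3: interest £400.30; balance after payment £18,539.29.
Month 4: interest £395.50; balance after payment £18,309.79.
Month 5: interest £390.61; balance after payment £18,075.40.

£18,075.40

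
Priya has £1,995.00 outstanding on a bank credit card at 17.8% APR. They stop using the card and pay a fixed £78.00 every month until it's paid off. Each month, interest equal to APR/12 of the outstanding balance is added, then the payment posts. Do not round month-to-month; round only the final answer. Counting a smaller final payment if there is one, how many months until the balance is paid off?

33 payments

Monthly rate r = 17.8%/12 = 1.48333% = 0.0148333.
Recurrence: B ← B·(1+r) − £78.00.
Month 1: interest £29.59; balance after payment £1,946.59.
Month 2: interest £28.87; balance after payment £1,897.47.
Closed form: n = −ln(1 − rB₀/P)/ln(1+r) = −ln(0.62061)/ln(1.01483) ≈ 32.399, so the balance reaches zero during payment 33.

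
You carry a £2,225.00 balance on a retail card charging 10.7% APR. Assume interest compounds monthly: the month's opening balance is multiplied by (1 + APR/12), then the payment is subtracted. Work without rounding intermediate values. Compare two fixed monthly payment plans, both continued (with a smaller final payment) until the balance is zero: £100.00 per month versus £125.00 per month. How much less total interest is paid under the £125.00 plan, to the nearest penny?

£57.43

Monthly rate r = 10.7%/12 = 0.891667% = 0.00891667.
At £100.00/mo: n = ⌈−ln(1 − rB₀/P)/ln(1+r)⌉ = 25 payments (last £91.16); total interest = total paid − £2,225.00 = £266.16.
At £125.00/mo: 20 payments (last £58.73); total interest £208.73.
Interest saved = £266.16 − £208.73 = £57.43.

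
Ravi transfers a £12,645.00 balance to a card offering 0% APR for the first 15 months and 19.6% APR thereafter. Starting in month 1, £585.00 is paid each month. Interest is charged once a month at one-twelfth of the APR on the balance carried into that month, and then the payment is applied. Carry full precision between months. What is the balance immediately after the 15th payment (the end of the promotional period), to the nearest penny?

Promo months 1–15 at r₀ = 0%/12 = 0; months 16+ at r₁ = 19.6%/12 = 0.0163333.
After month 15 (no interest yet): B = £12,645.00 − 15·£585.00 = £3,870.00.

£3,870.00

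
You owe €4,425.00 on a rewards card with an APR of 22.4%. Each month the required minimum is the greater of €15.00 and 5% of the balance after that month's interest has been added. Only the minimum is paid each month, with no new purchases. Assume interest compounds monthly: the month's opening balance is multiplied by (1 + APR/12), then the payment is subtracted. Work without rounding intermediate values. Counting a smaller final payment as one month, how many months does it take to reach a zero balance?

108 months

Monthly rate r = 22.4%/12 = 1.86667% = 0.0186667.
While 5% of the post-interest balance exceeds €15.00, each month B ← (B·(1+r))·(1 − 0.05), i.e. B shrinks by the factor (1+r)·0.95 = 0.96773.
This holds for months 1–83. Entering month 84 the balance is €290.83; 5% of the post-interest balance is now below €15.00, so the flat €15.00 minimum applies from here.
From month 84 a fixed €15.00 at rate r clears €290.83 in 25 more payments. Total: 83 + 25 = 108 months.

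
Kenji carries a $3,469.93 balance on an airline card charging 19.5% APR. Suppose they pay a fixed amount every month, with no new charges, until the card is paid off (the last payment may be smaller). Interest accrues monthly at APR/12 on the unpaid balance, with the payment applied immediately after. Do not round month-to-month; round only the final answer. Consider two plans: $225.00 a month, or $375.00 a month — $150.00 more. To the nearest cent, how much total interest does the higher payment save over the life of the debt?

Monthly rate r = 19.5%/12 = 1.625% = 0.01625.
At $225.00/mo: n = ⌈−ln(1 − rB₀/P)/ln(1+r)⌉ = 18 payments (last $202.02); total interest = total paid − $3,469.93 = $557.09.
At $375.00/mo: 11 payments (last $41.08); total interest $321.15.
Interest saved = $557.09 − $321.15 = $235.94.

$235.94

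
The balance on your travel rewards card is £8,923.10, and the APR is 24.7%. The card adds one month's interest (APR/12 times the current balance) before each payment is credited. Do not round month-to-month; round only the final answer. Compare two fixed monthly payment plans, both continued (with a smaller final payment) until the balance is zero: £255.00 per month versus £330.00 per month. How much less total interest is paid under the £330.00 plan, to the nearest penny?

Monthly rate r = 24.7%/12 = 2.05833% = 0.0205833.
At £255.00/mo: n = ⌈−ln(1 − rB₀/P)/ln(1+r)⌉ = 63 payments (last £134.52); total interest = total paid − £8,923.10 = £7,021.42.
At £330.00/mo: 40 payments (last £301.67); total interest £4,248.57.
Interest saved = £7,021.42 − £4,248.57 = £2,772.85.

£2,772.85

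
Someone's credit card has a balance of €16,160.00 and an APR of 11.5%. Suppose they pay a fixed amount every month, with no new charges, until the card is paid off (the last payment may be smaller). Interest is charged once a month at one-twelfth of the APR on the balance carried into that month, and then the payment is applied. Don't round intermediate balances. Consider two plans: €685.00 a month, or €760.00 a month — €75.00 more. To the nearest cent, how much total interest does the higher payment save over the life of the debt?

€249.34

Monthly rate r = 11.5%/12 = 0.958333% = 0.00958333.
At €685.00/mo: n = ⌈−ln(1 − rB₀/P)/ln(1+r)⌉ = 27 payments (last €597.19); total interest = total paid − €16,160.00 = €2,247.19.
At €760.00/mo: 24 payments (last €677.85); total interest €1,997.85.
Interest saved = €2,247.19 − €1,997.85 = €249.34.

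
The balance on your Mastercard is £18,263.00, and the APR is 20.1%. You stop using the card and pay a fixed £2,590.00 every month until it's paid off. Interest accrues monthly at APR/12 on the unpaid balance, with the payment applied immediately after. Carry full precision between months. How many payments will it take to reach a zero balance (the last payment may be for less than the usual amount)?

Monthly rate r = 20.1%/12 = 1.675% = 0.01675.
Recurrence: B ← B·(1+r) − £2,590.00.
Month 1: interest £305.91; balance after payment £15,978.91.
Month 2: interest £267.65; balance after payment £13,656.55.
Closed form: n = −ln(1 − rB₀/P)/ln(1+r) = −ln(0.88189)/ln(1.01675) ≈ 7.566, so the balance reaches zero during payment 8.

8 payments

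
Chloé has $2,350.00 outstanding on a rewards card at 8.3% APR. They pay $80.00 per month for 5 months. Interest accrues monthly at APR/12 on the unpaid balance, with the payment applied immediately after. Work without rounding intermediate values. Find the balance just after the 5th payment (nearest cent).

$2,026.83

Monthly rate r = 8.3%/12 = 0.691667% = 0.00691667.
Each month: B ← B·(1+r) − $80.00.
Month 1: interest $16.25; balance after payment $2,286.25.
Month 2: interest $15.81; balance after payment $2,222.07.
Month 3: interest $15.37; balance after payment $2,157.44.
Month 4: interest $14.92; balance after payment $2,092.36.
Month 5: interest $14.47; balance after payment $2,026.83.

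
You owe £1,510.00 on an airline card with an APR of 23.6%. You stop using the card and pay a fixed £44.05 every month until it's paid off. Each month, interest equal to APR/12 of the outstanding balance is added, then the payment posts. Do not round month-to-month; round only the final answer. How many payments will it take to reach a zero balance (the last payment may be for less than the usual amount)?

Monthly rate r = 23.6%/12 = 1.96667% = 0.0196667.
Recurrence: B ← B·(1+r) − £44.05.
Month 1: interest £29.70; balance after payment £1,495.65.
Month 2: interest £29.41; balance after payment £1,481.01.
Closed form: n = −ln(1 − rB₀/P)/ln(1+r) = −ln(0.32584)/ln(1.01967) ≈ 57.576, so the balance reaches zero during payment 58.

58 payments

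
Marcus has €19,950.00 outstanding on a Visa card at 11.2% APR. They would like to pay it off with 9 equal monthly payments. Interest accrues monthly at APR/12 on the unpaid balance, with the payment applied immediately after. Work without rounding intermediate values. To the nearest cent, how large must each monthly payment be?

Monthly rate r = 11.2%/12 = 0.933333% = 0.00933333.
Level-payment amortization: P = B₀·r / (1 − (1+r)^(−n)) = 19950.00·0.00933333 / (1 − 1.00933^(−9)).
Denominator 1 − (1+r)^(−9) = 0.0802104841.
P = 186.2 / 0.0802104841 ≈ 2321.39.

€2,321.39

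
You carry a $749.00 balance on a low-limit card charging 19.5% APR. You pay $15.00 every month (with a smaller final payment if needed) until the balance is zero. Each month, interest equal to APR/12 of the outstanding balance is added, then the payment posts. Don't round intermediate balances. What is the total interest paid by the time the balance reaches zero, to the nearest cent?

$803.40

Monthly rate r = 19.5%/12 = 1.625% = 0.01625.
Payoff takes n = ⌈−ln(1 − rB₀/P)/ln(1+r)⌉ = ⌈103.491⌉ = 104 payments; the last is $7.40.
Total paid = 103·$15.00 + $7.40 = $1,552.40.
Total interest = total paid − principal = $1,552.40 − $749.00 = $803.40.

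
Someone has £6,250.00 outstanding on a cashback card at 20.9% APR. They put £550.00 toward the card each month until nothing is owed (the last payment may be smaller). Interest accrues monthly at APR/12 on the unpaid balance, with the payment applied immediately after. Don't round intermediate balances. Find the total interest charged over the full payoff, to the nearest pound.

Monthly rate r = 20.9%/12 = 1.74167% = 0.0174167.
Payoff takes n = ⌈−ln(1 − rB₀/P)/ln(1+r)⌉ = ⌈12.773⌉ = 13 payments; the last is £425.82.
Total paid = 12·£550.00 + £425.82 = £7,025.82.
Total interest = total paid − principal = £7,025.82 − £6,250.00 = £775.82.

£776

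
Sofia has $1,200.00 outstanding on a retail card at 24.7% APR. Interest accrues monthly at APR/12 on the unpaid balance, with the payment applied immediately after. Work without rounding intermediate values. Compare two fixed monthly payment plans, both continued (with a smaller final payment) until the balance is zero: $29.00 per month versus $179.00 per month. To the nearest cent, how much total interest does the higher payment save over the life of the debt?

$1,411.88

Monthly rate r = 24.7%/12 = 2.05833% = 0.0205833.
At $29.00/mo: n = ⌈−ln(1 − rB₀/P)/ln(1+r)⌉ = 94 payments (last $19.80); total interest = total paid − $1,200.00 = $1,516.80.
At $179.00/mo: 8 payments (last $51.92); total interest $104.92.
Interest saved = $1,516.80 − $104.92 = $1,411.88.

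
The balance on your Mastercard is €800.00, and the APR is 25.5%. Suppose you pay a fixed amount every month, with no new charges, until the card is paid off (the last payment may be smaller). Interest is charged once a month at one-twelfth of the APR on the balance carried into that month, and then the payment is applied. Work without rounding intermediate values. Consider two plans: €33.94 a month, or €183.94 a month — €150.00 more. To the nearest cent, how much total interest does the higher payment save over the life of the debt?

€272.91

Monthly rate r = 25.5%/12 = 2.125% = 0.02125.
At €33.94/mo: n = ⌈−ln(1 − rB₀/P)/ln(1+r)⌉ = 34 payments (last €1.65); total interest = total paid − €800.00 = €321.67.
At €183.94/mo: 5 payments (last €113.00); total interest €48.76.
Interest saved = €321.67 − €48.76 = €272.91.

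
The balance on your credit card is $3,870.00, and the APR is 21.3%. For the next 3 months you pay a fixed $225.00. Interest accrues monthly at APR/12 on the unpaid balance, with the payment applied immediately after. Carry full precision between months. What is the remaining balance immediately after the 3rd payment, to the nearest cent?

Monthly rate r = 21.3%/12 = 1.775% = 0.01775.
Each month: B ← B·(1+r) − $225.00.
Month 1: interest $68.69; balance after payment $3,713.69.
Month 2: interest $65.92; balance after payment $3,554.61.
Month 3: interest $63.09; balance after payment $3,392.70.

$3,392.70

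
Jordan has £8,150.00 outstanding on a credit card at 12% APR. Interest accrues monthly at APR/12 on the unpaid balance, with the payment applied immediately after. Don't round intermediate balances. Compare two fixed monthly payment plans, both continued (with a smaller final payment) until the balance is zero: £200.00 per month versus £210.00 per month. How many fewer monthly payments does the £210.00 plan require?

3 fewer payments

Monthly rate r = 12%/12 = 1% = 0.01.
At £200.00/mo: n = ⌈−ln(1 − rB₀/P)/ln(1+r)⌉ = 53 payments (last £120.58); total interest = total paid − £8,150.00 = £2,370.58.
At £210.00/mo: 50 payments (last £76.48); total interest £2,216.48.
Payments saved = 53 − 50 = 3.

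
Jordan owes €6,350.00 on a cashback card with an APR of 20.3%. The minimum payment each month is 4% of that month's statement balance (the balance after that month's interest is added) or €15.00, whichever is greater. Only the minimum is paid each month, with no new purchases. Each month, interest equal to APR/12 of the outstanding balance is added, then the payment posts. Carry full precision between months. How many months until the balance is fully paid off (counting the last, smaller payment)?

151 months

Monthly rate r = 20.3%/12 = 1.69167% = 0.0169167.
While 4% of the post-interest balance exceeds €15.00, each month B ← (B·(1+r))·(1 − 0.04), i.e. B shrinks by the factor (1+r)·0.96 = 0.97624.
This holds for months 1–119. Entering month 120 the balance is €363.09; 4% of the post-interest balance is now below €15.00, so the flat €15.00 minimum applies from here.
From month 120 a fixed €15.00 at rate r clears €363.09 in 32 more payments. Total: 119 + 32 = 151 months.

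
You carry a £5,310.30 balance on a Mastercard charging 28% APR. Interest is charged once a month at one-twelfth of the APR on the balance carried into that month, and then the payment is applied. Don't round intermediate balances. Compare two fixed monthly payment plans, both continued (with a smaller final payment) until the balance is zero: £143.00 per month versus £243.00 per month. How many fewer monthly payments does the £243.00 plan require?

Monthly rate r = 28%/12 = 2.33333% = 0.0233333.
At £143.00/mo: n = ⌈−ln(1 − rB₀/P)/ln(1+r)⌉ = 88 payments (last £42.78); total interest = total paid − £5,310.30 = £7,173.48.
At £243.00/mo: 31 payments (last £223.54); total interest £2,203.24.
Payments saved = 88 − 31 = 57.

57 fewer payments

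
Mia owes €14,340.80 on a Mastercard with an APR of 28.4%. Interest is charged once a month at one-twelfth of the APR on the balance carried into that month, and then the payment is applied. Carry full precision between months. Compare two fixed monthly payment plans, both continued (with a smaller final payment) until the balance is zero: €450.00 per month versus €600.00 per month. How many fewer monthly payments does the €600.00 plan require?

24 fewer payments

Monthly rate r = 28.4%/12 = 2.36667% = 0.0236667.
At €450.00/mo: n = ⌈−ln(1 − rB₀/P)/ln(1+r)⌉ = 60 payments (last €447.35); total interest = total paid − €14,340.80 = €12,656.55.
At €600.00/mo: 36 payments (last €392.91); total interest €7,052.11.
Payments saved = 60 − 36 = 24.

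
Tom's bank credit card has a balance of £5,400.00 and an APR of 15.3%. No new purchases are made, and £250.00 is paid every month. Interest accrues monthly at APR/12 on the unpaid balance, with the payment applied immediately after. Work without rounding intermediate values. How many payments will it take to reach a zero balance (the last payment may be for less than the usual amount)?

Monthly rate r = 15.3%/12 = 1.275% = 0.01275.
Recurrence: B ← B·(1+r) − £250.00.
Month 1: interest £68.85; balance after payment £5,218.85.
Month 2: interest £66.54; balance after payment £5,035.39.
Closed form: n = −ln(1 − rB₀/P)/ln(1+r) = −ln(0.7246)/ln(1.01275) ≈ 25.426, so the balance reaches zero during payment 26.

26 payments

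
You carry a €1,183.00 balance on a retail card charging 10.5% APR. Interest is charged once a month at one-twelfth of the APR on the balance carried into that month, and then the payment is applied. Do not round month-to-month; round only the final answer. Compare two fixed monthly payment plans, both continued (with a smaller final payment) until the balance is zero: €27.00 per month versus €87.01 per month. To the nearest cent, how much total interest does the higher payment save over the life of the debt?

Monthly rate r = 10.5%/12 = 0.875% = 0.00875.
At €27.00/mo: n = ⌈−ln(1 − rB₀/P)/ln(1+r)⌉ = 56 payments (last €13.50); total interest = total paid − €1,183.00 = €315.50.
At €87.01/mo: 15 payments (last €46.96); total interest €82.10.
Interest saved = €315.50 − €82.10 = €233.40.

€233.40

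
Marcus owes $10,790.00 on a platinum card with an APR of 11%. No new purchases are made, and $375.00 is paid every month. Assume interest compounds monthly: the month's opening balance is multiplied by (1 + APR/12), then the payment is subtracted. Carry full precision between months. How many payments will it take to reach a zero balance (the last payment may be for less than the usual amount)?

34 payments

Monthly rate r = 11%/12 = 0.916667% = 0.00916667.
Recurrence: B ← B·(1+r) − $375.00.
Month 1: interest $98.91; balance after payment $10,513.91.
Month 2: interest $96.38; balance after payment $10,235.29.
Closed form: n = −ln(1 − rB₀/P)/ln(1+r) = −ln(0.73624)/ln(1.00917) ≈ 33.556, so the balance reaches zero during payment 34.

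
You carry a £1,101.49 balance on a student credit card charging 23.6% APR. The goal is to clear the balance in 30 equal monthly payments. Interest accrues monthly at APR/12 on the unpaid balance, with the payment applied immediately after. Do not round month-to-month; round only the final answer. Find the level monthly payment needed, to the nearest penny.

£48.96

Monthly rate r = 23.6%/12 = 1.96667% = 0.0196667.
Level-payment amortization: P = B₀·r / (1 − (1+r)^(−n)) = 1101.49·0.0196667 / (1 − 1.01967^(−30)).
Denominator 1 − (1+r)^(−30) = 0.442489139.
P = 21.6626 / 0.442489139 ≈ 48.96.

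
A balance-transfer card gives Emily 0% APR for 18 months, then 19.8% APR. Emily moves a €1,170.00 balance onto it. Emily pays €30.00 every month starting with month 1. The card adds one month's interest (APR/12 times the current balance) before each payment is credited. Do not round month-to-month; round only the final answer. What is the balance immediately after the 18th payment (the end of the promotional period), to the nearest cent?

Promo months 1–18 at r₀ = 0%/12 = 0; months 19+ at r₁ = 19.8%/12 = 0.0165.
After month 18 (no interest yet): B = €1,170.00 − 18·€30.00 = €630.00.

€630.00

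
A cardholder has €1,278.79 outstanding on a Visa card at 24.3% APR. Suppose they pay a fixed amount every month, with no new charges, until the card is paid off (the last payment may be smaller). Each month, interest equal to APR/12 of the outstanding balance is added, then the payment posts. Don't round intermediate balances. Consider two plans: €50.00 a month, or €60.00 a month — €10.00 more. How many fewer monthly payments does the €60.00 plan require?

Monthly rate r = 24.3%/12 = 2.025% = 0.02025.
At €50.00/mo: n = ⌈−ln(1 − rB₀/P)/ln(1+r)⌉ = 37 payments (last €19.84); total interest = total paid − €1,278.79 = €541.05.
At €60.00/mo: 29 payments (last €10.80); total interest €412.01.
Payments saved = 37 − 29 = 8.

8 fewer payments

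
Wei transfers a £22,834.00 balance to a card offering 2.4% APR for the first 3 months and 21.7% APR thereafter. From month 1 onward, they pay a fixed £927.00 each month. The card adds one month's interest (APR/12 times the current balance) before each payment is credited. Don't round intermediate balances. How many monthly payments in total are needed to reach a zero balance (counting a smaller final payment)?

Promo months 1–3 at r₀ = 2.4%/12 = 0.002; months 4+ at r₁ = 21.7%/12 = 0.0180833.
After month 3: iterate B ← B·(1+r₀) − £927.00 for 3 months → £20,184.71.
Then at r₁ with £927.00/mo: n₂ = −ln(1 − r₁·B/P)/ln(1+r₁) ≈ 27.92 → 28 more payments.

31 months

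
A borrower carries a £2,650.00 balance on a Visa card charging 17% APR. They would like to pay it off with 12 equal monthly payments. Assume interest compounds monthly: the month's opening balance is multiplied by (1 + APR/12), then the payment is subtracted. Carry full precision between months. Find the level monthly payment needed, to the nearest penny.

£241.69

Monthly rate r = 17%/12 = 1.41667% = 0.0141667.
Level-payment amortization: P = B₀·r / (1 − (1+r)^(−n)) = 2650.00·0.0141667 / (1 − 1.01417^(−12)).
Denominator 1 − (1+r)^(−12) = 0.155328164.
P = 37.5417 / 0.155328164 ≈ 241.69.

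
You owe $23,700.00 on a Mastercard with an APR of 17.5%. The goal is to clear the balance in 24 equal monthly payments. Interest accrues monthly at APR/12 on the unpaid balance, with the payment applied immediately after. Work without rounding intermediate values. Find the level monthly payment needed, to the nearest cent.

$1,177.48

Monthly rate r = 17.5%/12 = 1.45833% = 0.0145833.
Level-payment amortization: P = B₀·r / (1 − (1+r)^(−n)) = 23700.00·0.0145833 / (1 − 1.01458^(−24)).
Denominator 1 − (1+r)^(−24) = 0.29352853.
P = 345.625 / 0.29352853 ≈ 1177.48.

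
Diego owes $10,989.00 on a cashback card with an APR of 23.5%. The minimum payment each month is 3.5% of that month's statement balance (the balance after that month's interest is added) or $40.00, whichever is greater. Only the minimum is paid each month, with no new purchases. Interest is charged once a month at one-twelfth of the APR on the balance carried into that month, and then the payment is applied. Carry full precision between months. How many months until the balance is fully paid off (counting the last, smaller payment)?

Monthly rate r = 23.5%/12 = 1.95833% = 0.0195833.
While 3.5% of the post-interest balance exceeds $40.00, each month B ← (B·(1+r))·(1 − 0.035), i.e. B shrinks by the factor (1+r)·0.965 = 0.9839.
This holds for months 1–141. Entering month 142 the balance is $1,114.07; 3.5% of the post-interest balance is now below $40.00, so the flat $40.00 minimum applies from here.
From month 142 a fixed $40.00 at rate r clears $1,114.07 in 41 more payments. Total: 141 + 41 = 182 months.

182 months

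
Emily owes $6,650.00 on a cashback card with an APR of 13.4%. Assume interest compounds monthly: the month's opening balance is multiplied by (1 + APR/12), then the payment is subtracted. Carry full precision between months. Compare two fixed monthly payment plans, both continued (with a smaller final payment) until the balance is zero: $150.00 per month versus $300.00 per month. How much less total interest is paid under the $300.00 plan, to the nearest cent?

$1,546.77

Monthly rate r = 13.4%/12 = 1.11667% = 0.0111667.
At $150.00/mo: n = ⌈−ln(1 − rB₀/P)/ln(1+r)⌉ = 62 payments (last $80.11); total interest = total paid − $6,650.00 = $2,580.11.
At $300.00/mo: 26 payments (last $183.34); total interest $1,033.34.
Interest saved = $2,580.11 − $1,033.34 = $1,546.77.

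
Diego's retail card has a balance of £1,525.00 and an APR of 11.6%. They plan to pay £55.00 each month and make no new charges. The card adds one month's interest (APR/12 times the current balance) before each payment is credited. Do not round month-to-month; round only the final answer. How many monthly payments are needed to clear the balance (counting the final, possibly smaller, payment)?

Monthly rate r = 11.6%/12 = 0.966667% = 0.00966667.
Recurrence: B ← B·(1+r) − £55.00.
Month 1: interest £14.74; balance after payment £1,484.74.
Month 2: interest £14.35; balance after payment £1,444.09.
Closed form: n = −ln(1 − rB₀/P)/ln(1+r) = −ln(0.73197)/ln(1.00967) ≈ 32.433, so the balance reaches zero during payment 33.

33 payments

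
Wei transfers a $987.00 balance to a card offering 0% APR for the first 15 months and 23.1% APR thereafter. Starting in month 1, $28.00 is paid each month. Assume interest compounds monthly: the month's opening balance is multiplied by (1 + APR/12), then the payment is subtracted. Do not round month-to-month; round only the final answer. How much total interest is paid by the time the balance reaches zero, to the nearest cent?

$158.45

Promo months 1–15 at r₀ = 0%/12 = 0; months 16+ at r₁ = 23.1%/12 = 0.01925.
After month 15 (no interest yet): B = $987.00 − 15·$28.00 = $567.00.
Then at r₁ with $28.00/mo: n₂ = −ln(1 − r₁·B/P)/ln(1+r₁) ≈ 25.91 → 26 more payments.
Total paid = 40·$28.00 + $25.45 = $1,145.45; interest = $1,145.45 − $987.00 = $158.45.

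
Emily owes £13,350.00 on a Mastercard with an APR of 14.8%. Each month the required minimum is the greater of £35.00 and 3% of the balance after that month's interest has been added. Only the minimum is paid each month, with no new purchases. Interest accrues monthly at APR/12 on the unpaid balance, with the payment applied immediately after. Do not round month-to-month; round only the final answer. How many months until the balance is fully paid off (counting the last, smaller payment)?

Monthly rate r = 14.8%/12 = 1.23333% = 0.0123333.
While 3% of the post-interest balance exceeds £35.00, each month B ← (B·(1+r))·(1 − 0.03), i.e. B shrinks by the factor (1+r)·0.97 = 0.98196.
This holds for months 1–135. Entering month 136 the balance is £1,143.78; 3% of the post-interest balance is now below £35.00, so the flat £35.00 minimum applies from here.
From month 136 a fixed £35.00 at rate r clears £1,143.78 in 43 more payments. Total: 135 + 43 = 178 months.

178 months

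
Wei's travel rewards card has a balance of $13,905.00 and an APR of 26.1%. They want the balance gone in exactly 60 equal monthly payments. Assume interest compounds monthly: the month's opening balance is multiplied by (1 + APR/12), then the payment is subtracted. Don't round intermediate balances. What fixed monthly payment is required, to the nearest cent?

$417.15

Monthly rate r = 26.1%/12 = 2.175% = 0.02175.
Level-payment amortization: P = B₀·r / (1 − (1+r)^(−n)) = 13905.00·0.02175 / (1 − 1.02175^(−60)).
Denominator 1 − (1+r)^(−60) = 0.725007267.
P = 302.434 / 0.725007267 ≈ 417.15.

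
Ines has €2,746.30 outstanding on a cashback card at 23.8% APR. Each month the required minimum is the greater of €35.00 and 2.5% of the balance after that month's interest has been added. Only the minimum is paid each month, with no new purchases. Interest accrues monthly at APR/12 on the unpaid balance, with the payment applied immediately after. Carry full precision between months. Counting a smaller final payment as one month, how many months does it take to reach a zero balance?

Monthly rate r = 23.8%/12 = 1.98333% = 0.0198333.
While 2.5% of the post-interest balance exceeds €35.00, each month B ← (B·(1+r))·(1 − 0.025), i.e. B shrinks by the factor (1+r)·0.975 = 0.99434.
This holds for months 1–123. Entering month 124 the balance is €1,365.86; 2.5% of the post-interest balance is now below €35.00, so the flat €35.00 minimum applies from here.
From month 124 a fixed €35.00 at rate r clears €1,365.86 in 76 more payments. Total: 123 + 76 = 199 months.

199 months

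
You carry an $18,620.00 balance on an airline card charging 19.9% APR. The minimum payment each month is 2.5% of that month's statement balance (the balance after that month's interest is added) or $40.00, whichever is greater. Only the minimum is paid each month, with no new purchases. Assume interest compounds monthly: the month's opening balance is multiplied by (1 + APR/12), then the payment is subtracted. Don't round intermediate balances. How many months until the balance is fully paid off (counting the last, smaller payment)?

343 months

Monthly rate r = 19.9%/12 = 1.65833% = 0.0165833.
While 2.5% of the post-interest balance exceeds $40.00, each month B ← (B·(1+r))·(1 − 0.025), i.e. B shrinks by the factor (1+r)·0.975 = 0.99117.
This holds for months 1–279. Entering month 280 the balance is $1,567.33; 2.5% of the post-interest balance is now below $40.00, so the flat $40.00 minimum applies from here.
From month 280 a fixed $40.00 at rate r clears $1,567.33 in 64 more payments. Total: 279 + 64 = 343 months.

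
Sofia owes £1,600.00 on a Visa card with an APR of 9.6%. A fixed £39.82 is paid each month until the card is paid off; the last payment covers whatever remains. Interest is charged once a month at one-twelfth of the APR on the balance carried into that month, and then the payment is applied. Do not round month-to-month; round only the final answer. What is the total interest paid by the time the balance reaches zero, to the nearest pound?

£338

Monthly rate r = 9.6%/12 = 0.8% = 0.008.
Payoff takes n = ⌈−ln(1 − rB₀/P)/ln(1+r)⌉ = ⌈48.668⌉ = 49 payments; the last is £26.62.
Total paid = 48·£39.82 + £26.62 = £1,937.98.
Total interest = total paid − principal = £1,937.98 − £1,600.00 = £337.98.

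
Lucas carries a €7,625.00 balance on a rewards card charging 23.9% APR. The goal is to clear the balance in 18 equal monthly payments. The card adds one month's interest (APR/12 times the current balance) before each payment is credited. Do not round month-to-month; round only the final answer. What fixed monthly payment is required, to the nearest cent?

Monthly rate r = 23.9%/12 = 1.99167% = 0.0199167.
Level-payment amortization: P = B₀·r / (1 − (1+r)^(−n)) = 7625.00·0.0199167 / (1 − 1.01992^(−18)).
Denominator 1 − (1+r)^(−18) = 0.298810179.
P = 151.865 / 0.298810179 ≈ 508.23.

€508.23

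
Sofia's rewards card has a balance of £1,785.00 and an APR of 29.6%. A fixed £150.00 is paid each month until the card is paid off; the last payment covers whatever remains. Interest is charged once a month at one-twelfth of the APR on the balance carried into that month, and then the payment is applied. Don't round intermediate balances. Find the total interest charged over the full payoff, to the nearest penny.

£354.36

Monthly rate r = 29.6%/12 = 2.46667% = 0.0246667.
Payoff takes n = ⌈−ln(1 − rB₀/P)/ln(1+r)⌉ = ⌈14.260⌉ = 15 payments; the last is £39.36.
Total paid = 14·£150.00 + £39.36 = £2,139.36.
Total interest = total paid − principal = £2,139.36 − £1,785.00 = £354.36.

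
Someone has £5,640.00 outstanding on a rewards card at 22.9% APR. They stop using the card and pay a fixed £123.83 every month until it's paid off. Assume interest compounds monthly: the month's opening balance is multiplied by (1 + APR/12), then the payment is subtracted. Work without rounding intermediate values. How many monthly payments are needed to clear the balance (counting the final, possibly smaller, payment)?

Monthly rate r = 22.9%/12 = 1.90833% = 0.0190833.
Recurrence: B ← B·(1+r) − £123.83.
Month 1: interest £107.63; balance after payment £5,623.80.
Month 2: interest £107.32; balance after payment £5,607.29.
Closed form: n = −ln(1 − rB₀/P)/ln(1+r) = −ln(0.13082)/ln(1.01908) ≈ 107.594, so the balance reaches zero during payment 108.

108 payments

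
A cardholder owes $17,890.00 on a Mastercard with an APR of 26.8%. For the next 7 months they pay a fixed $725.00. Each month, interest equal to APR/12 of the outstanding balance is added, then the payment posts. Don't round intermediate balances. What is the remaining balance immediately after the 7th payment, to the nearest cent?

$15,453.35

Monthly rate r = 26.8%/12 = 2.23333% = 0.0223333.
Each month: B ← B·(1+r) − $725.00.
Month 1: interest $399.54; balance after payment $17,564.54.
Month 2: interest $392.27; balance after payment $17,231.82.
Month 3: interest $384.84; balance after payment $16,891.66.
Month 4: interest $377.25; balance after payment $16,543.91.
Month 5: interest $369.48; balance after payment $16,188.39.
Month 6: interest $361.54; balance after payment $15,824.93.
Month 7: interest $353.42; balance after payment $15,453.35.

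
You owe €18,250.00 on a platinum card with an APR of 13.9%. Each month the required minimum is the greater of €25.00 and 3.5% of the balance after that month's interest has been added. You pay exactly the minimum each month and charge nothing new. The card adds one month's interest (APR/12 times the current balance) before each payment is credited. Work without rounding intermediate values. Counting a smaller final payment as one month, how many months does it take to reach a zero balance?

170 months

Monthly rate r = 13.9%/12 = 1.15833% = 0.0115833.
While 3.5% of the post-interest balance exceeds €25.00, each month B ← (B·(1+r))·(1 − 0.035), i.e. B shrinks by the factor (1+r)·0.965 = 0.97618.
This holds for months 1–135. Entering month 136 the balance is €704.17; 3.5% of the post-interest balance is now below €25.00, so the flat €25.00 minimum applies from here.
From month 136 a fixed €25.00 at rate r clears €704.17 in 35 more payments. Total: 135 + 35 = 170 months.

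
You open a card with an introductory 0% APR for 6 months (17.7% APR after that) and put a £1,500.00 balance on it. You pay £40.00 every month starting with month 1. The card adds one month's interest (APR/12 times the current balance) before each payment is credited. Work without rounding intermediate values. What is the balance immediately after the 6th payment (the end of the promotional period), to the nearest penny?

Promo months 1–6 at r₀ = 0%/12 = 0; months 7+ at r₁ = 17.7%/12 = 0.01475.
After month 6 (no interest yet): B = £1,500.00 − 6·£40.00 = £1,260.00.

£1,260.00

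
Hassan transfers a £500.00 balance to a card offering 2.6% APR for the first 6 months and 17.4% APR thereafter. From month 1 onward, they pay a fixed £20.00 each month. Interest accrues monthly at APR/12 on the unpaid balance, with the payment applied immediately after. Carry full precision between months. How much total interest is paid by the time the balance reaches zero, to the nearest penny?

£75.96

Promo months 1–6 at r₀ = 2.6%/12 = 0.00216667; months 7+ at r₁ = 17.4%/12 = 0.0145.
After month 6: iterate B ← B·(1+r₀) − £20.00 for 6 months → £385.88.
Then at r₁ with £20.00/mo: n₂ = −ln(1 − r₁·B/P)/ln(1+r₁) ≈ 22.80 → 23 more payments.
Total paid = 28·£20.00 + £15.96 = £575.96; interest = £575.96 − £500.00 = £75.96.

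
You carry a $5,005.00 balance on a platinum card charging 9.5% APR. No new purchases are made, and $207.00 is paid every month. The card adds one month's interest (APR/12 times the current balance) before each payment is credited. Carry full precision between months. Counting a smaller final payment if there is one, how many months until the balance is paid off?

Monthly rate r = 9.5%/12 = 0.791667% = 0.00791667.
Recurrence: B ← B·(1+r) − $207.00.
Month 1: interest $39.62; balance after payment $4,837.62.
Month 2: interest $38.30; balance after payment $4,668.92.
Closed form: n = −ln(1 − rB₀/P)/ln(1+r) = −ln(0.80858)/ln(1.00792) ≈ 26.944, so the balance reaches zero during payment 27.

27 payments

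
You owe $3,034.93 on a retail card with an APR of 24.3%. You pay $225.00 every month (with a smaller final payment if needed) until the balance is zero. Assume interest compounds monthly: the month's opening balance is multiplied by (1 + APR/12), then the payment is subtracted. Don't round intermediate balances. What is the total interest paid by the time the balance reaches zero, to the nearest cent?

$545.76

Monthly rate r = 24.3%/12 = 2.025% = 0.02025.
Payoff takes n = ⌈−ln(1 − rB₀/P)/ln(1+r)⌉ = ⌈15.913⌉ = 16 payments; the last is $205.69.
Total paid = 15·$225.00 + $205.69 = $3,580.69.
Total interest = total paid − principal = $3,580.69 − $3,034.93 = $545.76.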